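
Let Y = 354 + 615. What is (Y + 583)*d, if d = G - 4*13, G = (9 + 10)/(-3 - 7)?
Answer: -418264/5 ≈ -83653.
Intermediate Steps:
G = -19/10 (G = 19/(-10) = 19*(-⅒) = -19/10 ≈ -1.9000)
Y = 969
d = -539/10 (d = -19/10 - 4*13 = -19/10 - 52 = -539/10 ≈ -53.900)
(Y + 583)*d = (969 + 583)*(-539/10) = 1552*(-539/10) = -418264/5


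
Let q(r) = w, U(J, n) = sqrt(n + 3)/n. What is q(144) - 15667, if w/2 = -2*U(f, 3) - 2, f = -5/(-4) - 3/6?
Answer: -15671 - 4*sqrt(6)/3 ≈ -15674.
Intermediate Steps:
f = 3/4 (f = -5*(-1/4) - 3*1/6 = 5/4 - 1/2 = 3/4 ≈ 0.75000)
U(J, n) = sqrt(3 + n)/n
w = -4 - 4*sqrt(6)/3 (w = 2*(-2*sqrt(3 + 3)/3 - 2) = 2*(-2*sqrt(6)/3 - 2) = 2*(-2 - 2*sqrt(6)/3) = -4 - 4*sqrt(6)/3 ≈ -7.2660)
q(r) = -4 - 4*sqrt(6)/3
q(144) - 15667 = (-4 - 4*sqrt(6)/3) - 15667 = -15671 - 4*sqrt(6)/3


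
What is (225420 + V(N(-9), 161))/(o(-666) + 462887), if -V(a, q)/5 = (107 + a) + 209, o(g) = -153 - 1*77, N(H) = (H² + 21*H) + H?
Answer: 224425/462657 ≈ 0.48508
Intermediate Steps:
N(H) = H² + 22*H
o(g) = -230 (o(g) = -153 - 77 = -230)
V(a, q) = -1580 - 5*a (V(a, q) = -5*((107 + a) + 209) = -5*(316 + a) = -1580 - 5*a)
(225420 + V(N(-9), 161))/(o(-666) + 462887) = (225420 + (-1580 - (-45)*(22 - 9)))/(-230 + 462887) = (225420 + (-1580 - (-45)*13))/462657 = (225420 + (-1580 - 5*(-117)))*(1/462657) = (225420 + (-1580 + 585))*(1/462657) = (225420 - 995)*(1/462657) = 224425*(1/462657) = 224425/462657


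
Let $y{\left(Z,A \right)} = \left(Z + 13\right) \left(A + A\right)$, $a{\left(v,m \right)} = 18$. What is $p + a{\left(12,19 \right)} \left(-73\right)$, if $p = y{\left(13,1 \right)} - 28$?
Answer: $-1290$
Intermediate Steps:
$y{\left(Z,A \right)} = 2 A \left(13 + Z\right)$ ($y{\left(Z,A \right)} = \left(13 + Z\right) 2 A = 2 A \left(13 + Z\right)$)
$p = 24$ ($p = 2 \cdot 1 \left(13 + 13\right) - 28 = 2 \cdot 1 \cdot 26 - 28 = 52 - 28 = 24$)
$p + a{\left(12,19 \right)} \left(-73\right) = 24 + 18 \left(-73\right) = 24 - 1314 = -1290$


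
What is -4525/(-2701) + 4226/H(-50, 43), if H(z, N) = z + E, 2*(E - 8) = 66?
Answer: -11373701/24309 ≈ -467.88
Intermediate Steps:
E = 41 (E = 8 + (1/2)*66 = 8 + 33 = 41)
H(z, N) = 41 + z (H(z, N) = z + 41 = 41 + z)
-4525/(-2701) + 4226/H(-50, 43) = -4525/(-2701) + 4226/(41 - 50) = -4525*(-1/2701) + 4226/(-9) = 4525/2701 + 4226*(-1/9) = 4525/2701 - 4226/9 = -11373701/24309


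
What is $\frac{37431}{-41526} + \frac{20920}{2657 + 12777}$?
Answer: $\frac{16167437}{35606238} \approx 0.45406$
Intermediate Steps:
$\frac{37431}{-41526} + \frac{20920}{2657 + 12777} = 37431 \left(- \frac{1}{41526}\right) + \frac{20920}{15434} = - \frac{4159}{4614} + 20920 \cdot \frac{1}{15434} = - \frac{4159}{4614} + \frac{10460}{7717} = \frac{16167437}{35606238}$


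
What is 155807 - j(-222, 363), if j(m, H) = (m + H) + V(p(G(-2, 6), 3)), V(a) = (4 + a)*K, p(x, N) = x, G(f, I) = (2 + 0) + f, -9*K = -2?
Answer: 1400986/9 ≈ 1.5567e+5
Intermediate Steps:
K = 2/9 (K = -⅑*(-2) = 2/9 ≈ 0.22222)
G(f, I) = 2 + f
V(a) = 8/9 + 2*a/9 (V(a) = (4 + a)*(2/9) = 8/9 + 2*a/9)
j(m, H) = 8/9 + H + m (j(m, H) = (m + H) + (8/9 + 2*(2 - 2)/9) = (H + m) + (8/9 + (2/9)*0) = (H + m) + (8/9 + 0) = (H + m) + 8/9 = 8/9 + H + m)
155807 - j(-222, 363) = 155807 - (8/9 + 363 - 222) = 155807 - 1*1277/9 = 155807 - 1277/9 = 1400986/9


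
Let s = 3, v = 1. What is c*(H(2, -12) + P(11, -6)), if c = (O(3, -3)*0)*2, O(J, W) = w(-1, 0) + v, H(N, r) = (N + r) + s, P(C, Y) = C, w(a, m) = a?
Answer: 0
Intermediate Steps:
H(N, r) = 3 + N + r (H(N, r) = (N + r) + 3 = 3 + N + r)
O(J, W) = 0 (O(J, W) = -1 + 1 = 0)
c = 0 (c = (0*0)*2 = 0*2 = 0)
c*(H(2, -12) + P(11, -6)) = 0*((3 + 2 - 12) + 11) = 0*(-7 + 11) = 0*4 = 0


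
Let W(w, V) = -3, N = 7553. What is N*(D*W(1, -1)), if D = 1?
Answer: -22659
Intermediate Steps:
N*(D*W(1, -1)) = 7553*(1*(-3)) = 7553*(-3) = -22659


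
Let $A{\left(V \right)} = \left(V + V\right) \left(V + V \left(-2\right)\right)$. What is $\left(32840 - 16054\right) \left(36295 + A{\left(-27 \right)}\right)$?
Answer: $584773882$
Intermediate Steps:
$A{\left(V \right)} = - 2 V^{2}$ ($A{\left(V \right)} = 2 V \left(V - 2 V\right) = 2 V \left(- V\right) = - 2 V^{2}$)
$\left(32840 - 16054\right) \left(36295 + A{\left(-27 \right)}\right) = \left(32840 - 16054\right) \left(36295 - 2 \left(-27\right)^{2}\right) = 16786 \left(36295 - 1458\right) = 16786 \cdot 34837 = 584773882$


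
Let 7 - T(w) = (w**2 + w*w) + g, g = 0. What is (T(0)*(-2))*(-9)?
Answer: 126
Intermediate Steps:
T(w) = 7 - 2*w**2 (T(w) = 7 - ((w**2 + w*w) + 0) = 7 - ((w**2 + w**2) + 0) = 7 - (2*w**2 + 0) = 7 - 2*w**2)
(T(0)*(-2))*(-9) = ((7 - 2*0**2)*(-2))*(-9) = ((7 - 2*0)*(-2))*(-9) = ((7 + 0)*(-2))*(-9) = (7*(-2))*(-9) = -14*(-9) = 126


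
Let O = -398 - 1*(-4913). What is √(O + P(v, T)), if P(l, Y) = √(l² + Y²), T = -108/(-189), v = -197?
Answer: √(221235 + 7*√1901657)/7 ≈ 68.644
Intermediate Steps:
O = 4515 (O = -398 + 4913 = 4515)
T = 4/7 (T = -108*(-1/189) = 4/7 ≈ 0.57143)
P(l, Y) = √(Y² + l²)
√(O + P(v, T)) = √(4515 + √((4/7)² + (-197)²)) = √(4515 + √(16/49 + 38809)) = √(4515 + √(1901657/49)) = √(4515 + √1901657/7)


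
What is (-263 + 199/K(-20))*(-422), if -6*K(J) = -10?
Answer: 302996/5 ≈ 60599.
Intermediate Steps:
K(J) = 5/3 (K(J) = -⅙*(-10) = 5/3)
(-263 + 199/K(-20))*(-422) = (-263 + 199/(5/3))*(-422) = (-263 + 199*(⅗))*(-422) = (-263 + 597/5)*(-422) = -718/5*(-422) = 302996/5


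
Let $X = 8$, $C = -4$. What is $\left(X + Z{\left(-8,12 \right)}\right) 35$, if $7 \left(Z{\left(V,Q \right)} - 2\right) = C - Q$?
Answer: $270$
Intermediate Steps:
$Z{\left(V,Q \right)} = \frac{10}{7} - \frac{Q}{7}$ ($Z{\left(V,Q \right)} = 2 + \frac{-4 - Q}{7} = 2 - \left(\frac{4}{7} + \frac{Q}{7}\right) = \frac{10}{7} - \frac{Q}{7}$)
$\left(X + Z{\left(-8,12 \right)}\right) 35 = \left(8 + \left(\frac{10}{7} - \frac{12}{7}\right)\right) 35 = \left(8 - \frac{2}{7}\right) 35 = \frac{54}{7} \cdot 35 = 270$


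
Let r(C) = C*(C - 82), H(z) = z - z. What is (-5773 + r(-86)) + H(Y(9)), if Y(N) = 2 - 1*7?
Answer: 8675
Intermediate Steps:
Y(N) = -5 (Y(N) = 2 - 7 = -5)
H(z) = 0
r(C) = C*(-82 + C)
(-5773 + r(-86)) + H(Y(9)) = (-5773 - 86*(-82 - 86)) + 0 = (-5773 - 86*(-168)) + 0 = (-5773 + 14448) + 0 = 8675 + 0 = 8675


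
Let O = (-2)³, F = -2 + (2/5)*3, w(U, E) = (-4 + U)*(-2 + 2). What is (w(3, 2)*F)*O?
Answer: 0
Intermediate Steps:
w(U, E) = 0 (w(U, E) = (-4 + U)*0 = 0)
F = -⅘ (F = -2 + (2*(⅕))*3 = -2 + (⅖)*3 = -2 + 6/5 = -⅘ ≈ -0.80000)
O = -8
(w(3, 2)*F)*O = (0*(-⅘))*(-8) = 0*(-8) = 0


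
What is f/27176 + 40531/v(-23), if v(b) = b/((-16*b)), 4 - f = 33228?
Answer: -2202945065/3397 ≈ -6.4850e+5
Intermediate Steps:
f = -33224 (f = 4 - 1*33228 = 4 - 33228 = -33224)
v(b) = -1/16 (v(b) = b*(-1/(16*b)) = -1/16)
f/27176 + 40531/v(-23) = -33224/27176 + 40531/(-1/16) = -33224*1/27176 + 40531*(-16) = -4153/3397 - 648496 = -2202945065/3397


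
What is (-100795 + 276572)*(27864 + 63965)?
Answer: 16141426133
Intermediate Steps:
(-100795 + 276572)*(27864 + 63965) = 175777*91829 = 16141426133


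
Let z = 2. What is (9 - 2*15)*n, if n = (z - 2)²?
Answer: 0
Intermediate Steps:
n = 0 (n = (2 - 2)² = 0² = 0)
(9 - 2*15)*n = (9 - 2*15)*0 = (9 - 30)*0 = -21*0 = 0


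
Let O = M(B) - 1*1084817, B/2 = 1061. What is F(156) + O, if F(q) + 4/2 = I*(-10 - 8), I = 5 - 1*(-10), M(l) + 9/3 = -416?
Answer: -1085508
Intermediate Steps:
B = 2122 (B = 2*1061 = 2122)
M(l) = -419 (M(l) = -3 - 416 = -419)
I = 15 (I = 5 + 10 = 15)
O = -1085236 (O = -419 - 1*1084817 = -419 - 1084817 = -1085236)
F(q) = -272 (F(q) = -2 + 15*(-10 - 8) = -2 + 15*(-18) = -2 - 270 = -272)
F(156) + O = -272 - 1085236 = -1085508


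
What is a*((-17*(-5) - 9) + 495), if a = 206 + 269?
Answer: 271225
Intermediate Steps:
a = 475
a*((-17*(-5) - 9) + 495) = 475*((-17*(-5) - 9) + 495) = 475*((85 - 9) + 495) = 475*(76 + 495) = 475*571 = 271225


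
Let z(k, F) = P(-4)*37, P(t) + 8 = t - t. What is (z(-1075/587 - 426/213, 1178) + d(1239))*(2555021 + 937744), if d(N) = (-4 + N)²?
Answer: 5326218638685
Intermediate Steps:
P(t) = -8 (P(t) = -8 + (t - t) = -8 + 0 = -8)
z(k, F) = -296 (z(k, F) = -8*37 = -296)
(z(-1075/587 - 426/213, 1178) + d(1239))*(2555021 + 937744) = (-296 + (-4 + 1239)²)*(2555021 + 937744) = (-296 + 1235²)*3492765 = (-296 + 1525225)*3492765 = 1524929*3492765 = 5326218638685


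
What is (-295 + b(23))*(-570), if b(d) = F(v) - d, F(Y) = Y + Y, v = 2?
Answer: 178980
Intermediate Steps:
F(Y) = 2*Y
b(d) = 4 - d (b(d) = 2*2 - d = 4 - d)
(-295 + b(23))*(-570) = (-295 + (4 - 1*23))*(-570) = (-295 + (4 - 23))*(-570) = (-295 - 19)*(-570) = -314*(-570) = 178980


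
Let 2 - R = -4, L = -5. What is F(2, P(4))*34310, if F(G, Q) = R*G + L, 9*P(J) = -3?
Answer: 240170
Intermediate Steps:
R = 6 (R = 2 - 1*(-4) = 2 + 4 = 6)
P(J) = -1/3 (P(J) = (1/9)*(-3) = -1/3)
F(G, Q) = -5 + 6*G (F(G, Q) = 6*G - 5 = -5 + 6*G)
F(2, P(4))*34310 = (-5 + 6*2)*34310 = (-5 + 12)*34310 = 7*34310 = 240170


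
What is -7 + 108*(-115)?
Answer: -12427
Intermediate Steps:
-7 + 108*(-115) = -7 - 12420 = -12427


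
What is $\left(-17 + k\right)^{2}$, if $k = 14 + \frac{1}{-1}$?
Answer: $16$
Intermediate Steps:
$k = 13$ ($k = 14 - 1 = 13$)
$\left(-17 + k\right)^{2} = \left(-17 + 13\right)^{2} = \left(-4\right)^{2} = 16$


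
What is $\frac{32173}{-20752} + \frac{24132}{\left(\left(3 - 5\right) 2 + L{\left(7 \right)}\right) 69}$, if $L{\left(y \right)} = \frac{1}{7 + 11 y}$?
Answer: $- \frac{14269936357}{159894160} \approx -89.246$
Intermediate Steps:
$\frac{32173}{-20752} + \frac{24132}{\left(\left(3 - 5\right) 2 + L{\left(7 \right)}\right) 69} = \frac{32173}{-20752} + \frac{24132}{\left(\left(3 - 5\right) 2 + \frac{1}{7 + 11 \cdot 7}\right) 69} = 32173 \left(- \frac{1}{20752}\right) + \frac{24132}{\left(\left(-2\right) 2 + \frac{1}{7 + 77}\right) 69} = - \frac{32173}{20752} + \frac{24132}{\left(-4 + \frac{1}{84}\right) 69} = - \frac{32173}{20752} + \frac{24132}{\left(- \frac{335}{84}\right) 69} = - \frac{32173}{20752} + \frac{24132}{- \frac{7705}{28}} = - \frac{32173}{20752} + 24132 \left(- \frac{28}{7705}\right) = - \frac{32173}{20752} - \frac{675696}{7705} = - \frac{14269936357}{159894160}$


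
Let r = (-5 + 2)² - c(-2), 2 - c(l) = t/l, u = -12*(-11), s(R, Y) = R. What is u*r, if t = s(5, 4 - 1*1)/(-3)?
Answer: 1034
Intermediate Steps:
u = 132
t = -5/3 (t = 5/(-3) = 5*(-⅓) = -5/3 ≈ -1.6667)
c(l) = 2 + 5/(3*l) (c(l) = 2 - (-5)/(3*l) = 2 + 5/(3*l))
r = 47/6 (r = (-5 + 2)² - (2 + (5/3)/(-2)) = (-3)² - (2 + (5/3)*(-½)) = 9 - (2 - ⅚) = 9 - 1*7/6 = 9 - 7/6 = 47/6 ≈ 7.8333)
u*r = 132*(47/6) = 1034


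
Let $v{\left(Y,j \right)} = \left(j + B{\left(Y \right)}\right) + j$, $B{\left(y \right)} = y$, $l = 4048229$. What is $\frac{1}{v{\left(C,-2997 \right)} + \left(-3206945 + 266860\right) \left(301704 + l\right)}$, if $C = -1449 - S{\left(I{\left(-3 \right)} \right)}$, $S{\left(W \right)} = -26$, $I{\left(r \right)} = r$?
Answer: $- \frac{1}{12789172771722} \approx -7.8191 \cdot 10^{-14}$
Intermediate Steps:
$C = -1423$ ($C = -1449 - -26 = -1449 + 26 = -1423$)
$v{\left(Y,j \right)} = Y + 2 j$ ($v{\left(Y,j \right)} = \left(j + Y\right) + j = \left(Y + j\right) + j = Y + 2 j$)
$\frac{1}{v{\left(C,-2997 \right)} + \left(-3206945 + 266860\right) \left(301704 + l\right)} = \frac{1}{\left(-1423 + 2 \left(-2997\right)\right) + \left(-3206945 + 266860\right) \left(301704 + 4048229\right)} = \frac{1}{\left(-1423 - 5994\right) - 12789172764305} = \frac{1}{-7417 - 12789172764305} = \frac{1}{-12789172771722} = - \frac{1}{12789172771722}$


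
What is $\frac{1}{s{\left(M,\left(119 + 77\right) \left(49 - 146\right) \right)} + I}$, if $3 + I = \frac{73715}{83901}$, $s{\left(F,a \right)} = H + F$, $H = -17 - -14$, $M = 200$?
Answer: $\frac{83901}{16350509} \approx 0.0051314$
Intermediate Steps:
$H = -3$ ($H = -17 + 14 = -3$)
$s{\left(F,a \right)} = -3 + F$
$I = - \frac{177988}{83901}$ ($I = -3 + \frac{73715}{83901} = - \frac{177988}{83901} \approx -2.1214$)
$\frac{1}{s{\left(M,\left(119 + 77\right) \left(49 - 146\right) \right)} + I} = \frac{1}{\left(-3 + 200\right) - \frac{177988}{83901}} = \frac{1}{197 - \frac{177988}{83901}} = \frac{1}{\frac{16350509}{83901}} = \frac{83901}{16350509}$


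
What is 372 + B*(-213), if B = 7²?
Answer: -10065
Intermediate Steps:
B = 49
372 + B*(-213) = 372 + 49*(-213) = 372 - 10437 = -10065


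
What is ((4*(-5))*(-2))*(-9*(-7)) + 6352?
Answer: 8872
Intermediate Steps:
((4*(-5))*(-2))*(-9*(-7)) + 6352 = -20*(-2)*63 + 6352 = 40*63 + 6352 = 2520 + 6352 = 8872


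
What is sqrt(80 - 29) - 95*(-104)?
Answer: 9880 + sqrt(51) ≈ 9887.1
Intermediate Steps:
sqrt(80 - 29) - 95*(-104) = sqrt(51) + 9880 = 9880 + sqrt(51)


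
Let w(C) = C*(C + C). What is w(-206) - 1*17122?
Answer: 67750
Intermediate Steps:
w(C) = 2*C**2 (w(C) = C*(2*C) = 2*C**2)
w(-206) - 1*17122 = 2*(-206)**2 - 1*17122 = 2*42436 - 17122 = 84872 - 17122 = 67750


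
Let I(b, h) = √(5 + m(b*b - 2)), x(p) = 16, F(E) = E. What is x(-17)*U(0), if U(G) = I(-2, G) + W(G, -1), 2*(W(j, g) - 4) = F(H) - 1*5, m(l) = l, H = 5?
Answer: 64 + 16*√7 ≈ 106.33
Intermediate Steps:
I(b, h) = √(3 + b²) (I(b, h) = √(5 + (b*b - 2)) = √(5 + (b² - 2)) = √(5 + (-2 + b²)) = √(3 + b²))
W(j, g) = 4 (W(j, g) = 4 + (5 - 1*5)/2 = 4 + (5 - 5)/2 = 4 + (½)*0 = 4 + 0 = 4)
U(G) = 4 + √7 (U(G) = √(3 + (-2)²) + 4 = √(3 + 4) + 4 = √7 + 4 = 4 + √7)
x(-17)*U(0) = 16*(4 + √7) = 64 + 16*√7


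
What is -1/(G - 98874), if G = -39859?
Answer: 1/138733 ≈ 7.2081e-6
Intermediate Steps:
-1/(G - 98874) = -1/(-39859 - 98874) = -1/(-138733) = -1*(-1/138733) = 1/138733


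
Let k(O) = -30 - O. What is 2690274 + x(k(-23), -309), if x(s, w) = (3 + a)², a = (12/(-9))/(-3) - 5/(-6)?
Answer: 871654705/324 ≈ 2.6903e+6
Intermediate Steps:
a = 23/18 (a = (12*(-⅑))*(-⅓) - 5*(-⅙) = -4/3*(-⅓) + ⅚ = 4/9 + ⅚ = 23/18 ≈ 1.2778)
x(s, w) = 5929/324 (x(s, w) = (3 + 23/18)² = (77/18)² = 5929/324)
2690274 + x(k(-23), -309) = 2690274 + 5929/324 = 871654705/324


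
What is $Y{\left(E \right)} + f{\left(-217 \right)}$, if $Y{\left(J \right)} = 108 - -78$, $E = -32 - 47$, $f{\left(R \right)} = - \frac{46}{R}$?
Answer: $\frac{40408}{217} \approx 186.21$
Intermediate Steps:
$E = -79$
$Y{\left(J \right)} = 186$ ($Y{\left(J \right)} = 108 + 78 = 186$)
$Y{\left(E \right)} + f{\left(-217 \right)} = 186 - \frac{46}{-217} = 186 - - \frac{46}{217} = 186 + \frac{46}{217} = \frac{40408}{217}$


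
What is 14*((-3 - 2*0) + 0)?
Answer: -42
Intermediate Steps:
14*((-3 - 2*0) + 0) = 14*((-3 - 1*0) + 0) = 14*((-3 + 0) + 0) = 14*(-3 + 0) = 14*(-3) = -42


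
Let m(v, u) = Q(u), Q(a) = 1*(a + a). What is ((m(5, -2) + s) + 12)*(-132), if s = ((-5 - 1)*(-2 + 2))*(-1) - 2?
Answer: -792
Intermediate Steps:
s = -2 (s = -6*0*(-1) - 2 = 0*(-1) - 2 = 0 - 2 = -2)
Q(a) = 2*a (Q(a) = 1*(2*a) = 2*a)
m(v, u) = 2*u
((m(5, -2) + s) + 12)*(-132) = ((2*(-2) - 2) + 12)*(-132) = ((-4 - 2) + 12)*(-132) = (-6 + 12)*(-132) = 6*(-132) = -792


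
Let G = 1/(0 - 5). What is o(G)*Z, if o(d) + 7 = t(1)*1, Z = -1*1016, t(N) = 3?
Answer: 4064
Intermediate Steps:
Z = -1016
G = -⅕ (G = 1/(-5) = -⅕ ≈ -0.20000)
o(d) = -4 (o(d) = -7 + 3*1 = -7 + 3 = -4)
o(G)*Z = -4*(-1016) = 4064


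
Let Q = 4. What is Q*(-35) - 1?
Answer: -141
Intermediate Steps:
Q*(-35) - 1 = 4*(-35) - 1 = -140 - 1 = -141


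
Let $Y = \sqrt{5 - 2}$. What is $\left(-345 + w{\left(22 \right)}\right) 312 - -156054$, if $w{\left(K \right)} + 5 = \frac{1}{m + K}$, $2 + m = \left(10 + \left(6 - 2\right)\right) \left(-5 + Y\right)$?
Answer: $\frac{11196156}{239} - \frac{546 \sqrt{3}}{239} \approx 46842.0$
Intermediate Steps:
$Y = \sqrt{3} \approx 1.732$
$m = -72 + 14 \sqrt{3}$ ($m = -2 + \left(10 + \left(6 - 2\right)\right) \left(-5 + \sqrt{3}\right) = -2 + \left(10 + 4\right) \left(-5 + \sqrt{3}\right) = -2 + 14 \left(-5 + \sqrt{3}\right) = -2 - \left(70 - 14 \sqrt{3}\right) = -72 + 14 \sqrt{3} \approx -47.751$)
$w{\left(K \right)} = -5 + \frac{1}{-72 + K + 14 \sqrt{3}}$ ($w{\left(K \right)} = -5 + \frac{1}{\left(-72 + 14 \sqrt{3}\right) + K} = -5 + \frac{1}{-72 + K + 14 \sqrt{3}}$)
$\left(-345 + w{\left(22 \right)}\right) 312 - -156054 = \left(-345 + \frac{361 - 70 \sqrt{3} - 110}{-72 + 22 + 14 \sqrt{3}}\right) 312 - -156054 = \left(-345 + \frac{361 - 70 \sqrt{3} - 110}{-50 + 14 \sqrt{3}}\right) 312 + 156054 = \left(-345 + \frac{251 - 70 \sqrt{3}}{-50 + 14 \sqrt{3}}\right) 312 + 156054 = \left(-107640 + \frac{312 \left(251 - 70 \sqrt{3}\right)}{-50 + 14 \sqrt{3}}\right) + 156054 = 48414 + \frac{312 \left(251 - 70 \sqrt{3}\right)}{-50 + 14 \sqrt{3}}$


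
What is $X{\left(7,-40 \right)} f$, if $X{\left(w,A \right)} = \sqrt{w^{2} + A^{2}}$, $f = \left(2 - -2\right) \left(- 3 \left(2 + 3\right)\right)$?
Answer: $- 60 \sqrt{1649} \approx -2436.5$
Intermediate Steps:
$f = -60$ ($f = \left(2 + 2\right) \left(\left(-3\right) 5\right) = 4 \left(-15\right) = -60$)
$X{\left(w,A \right)} = \sqrt{A^{2} + w^{2}}$
$X{\left(7,-40 \right)} f = \sqrt{\left(-40\right)^{2} + 7^{2}} \left(-60\right) = \sqrt{1600 + 49} \left(-60\right) = \sqrt{1649} \left(-60\right) = - 60 \sqrt{1649}$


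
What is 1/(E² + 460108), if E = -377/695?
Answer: 483025/222243808829 ≈ 2.1734e-6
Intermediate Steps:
E = -377/695 (E = -377*1/695 = -377/695 ≈ -0.54245)
1/(E² + 460108) = 1/((-377/695)² + 460108) = 1/(142129/483025 + 460108) = 1/(222243808829/483025) = 483025/222243808829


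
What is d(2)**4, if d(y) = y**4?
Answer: 65536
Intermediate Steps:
d(2)**4 = (2**4)**4 = 16**4 = 65536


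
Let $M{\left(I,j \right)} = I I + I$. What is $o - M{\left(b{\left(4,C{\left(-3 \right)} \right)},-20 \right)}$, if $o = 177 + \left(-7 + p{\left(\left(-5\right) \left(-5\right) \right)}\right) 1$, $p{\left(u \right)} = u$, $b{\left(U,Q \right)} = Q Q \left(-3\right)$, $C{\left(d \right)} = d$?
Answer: $-507$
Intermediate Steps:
$b{\left(U,Q \right)} = - 3 Q^{2}$ ($b{\left(U,Q \right)} = Q^{2} \left(-3\right) = - 3 Q^{2}$)
$M{\left(I,j \right)} = I + I^{2}$ ($M{\left(I,j \right)} = I^{2} + I = I + I^{2}$)
$o = 195$ ($o = 177 + \left(-7 - -25\right) 1 = 177 + \left(-7 + 25\right) 1 = 177 + 18 \cdot 1 = 177 + 18 = 195$)
$o - M{\left(b{\left(4,C{\left(-3 \right)} \right)},-20 \right)} = 195 - - 3 \left(-3\right)^{2} \left(1 - 3 \left(-3\right)^{2}\right) = 195 - \left(-3\right) 9 \left(1 - 27\right) = 195 - - 27 \left(1 - 27\right) = 195 - \left(-27\right) \left(-26\right) = 195 - 702 = -507$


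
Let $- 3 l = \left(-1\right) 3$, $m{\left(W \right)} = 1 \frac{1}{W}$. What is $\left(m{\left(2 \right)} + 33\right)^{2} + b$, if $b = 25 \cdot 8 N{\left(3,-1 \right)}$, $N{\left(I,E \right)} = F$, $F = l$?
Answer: $\frac{5289}{4} \approx 1322.3$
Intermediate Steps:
$m{\left(W \right)} = \frac{1}{W}$
$l = 1$ ($l = - \frac{\left(-1\right) 3}{3} = \left(- \frac{1}{3}\right) \left(-3\right) = 1$)
$F = 1$
$N{\left(I,E \right)} = 1$
$b = 200$ ($b = 25 \cdot 8 \cdot 1 = 200 \cdot 1 = 200$)
$\left(m{\left(2 \right)} + 33\right)^{2} + b = \left(\frac{1}{2} + 33\right)^{2} + 200 = \left(\frac{67}{2}\right)^{2} + 200 = \frac{4489}{4} + 200 = \frac{5289}{4}$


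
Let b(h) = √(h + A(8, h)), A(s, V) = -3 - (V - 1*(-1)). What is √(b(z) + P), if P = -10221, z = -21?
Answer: √(-10221 + 2*I) ≈ 0.0099 + 101.1*I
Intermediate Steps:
A(s, V) = -4 - V (A(s, V) = -3 - (V + 1) = -3 - (1 + V) = -3 + (-1 - V) = -4 - V)
b(h) = 2*I (b(h) = √(h + (-4 - h)) = √(-4) = 2*I)
√(b(z) + P) = √(2*I - 10221) = √(-10221 + 2*I)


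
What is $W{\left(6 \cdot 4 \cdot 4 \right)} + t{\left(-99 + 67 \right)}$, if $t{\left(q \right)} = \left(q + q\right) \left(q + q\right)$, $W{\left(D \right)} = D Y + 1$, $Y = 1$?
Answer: $4193$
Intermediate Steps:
$W{\left(D \right)} = 1 + D$ ($W{\left(D \right)} = D 1 + 1 = D + 1 = 1 + D$)
$t{\left(q \right)} = 4 q^{2}$ ($t{\left(q \right)} = 2 q 2 q = 4 q^{2}$)
$W{\left(6 \cdot 4 \cdot 4 \right)} + t{\left(-99 + 67 \right)} = \left(1 + 6 \cdot 4 \cdot 4\right) + 4 \left(-99 + 67\right)^{2} = \left(1 + 24 \cdot 4\right) + 4 \left(-32\right)^{2} = \left(1 + 96\right) + 4 \cdot 1024 = 97 + 4096 = 4193$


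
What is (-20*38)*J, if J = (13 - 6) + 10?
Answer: -12920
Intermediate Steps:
J = 17 (J = 7 + 10 = 17)
(-20*38)*J = -20*38*17 = -760*17 = -12920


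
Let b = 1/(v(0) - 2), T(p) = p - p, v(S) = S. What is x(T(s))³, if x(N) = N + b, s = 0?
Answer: -⅛ ≈ -0.12500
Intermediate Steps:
T(p) = 0
b = -½ (b = 1/(0 - 2) = 1/(-2) = -½ ≈ -0.50000)
x(N) = -½ + N (x(N) = N - ½ = -½ + N)
x(T(s))³ = (-½ + 0)³ = (-½)³ = -⅛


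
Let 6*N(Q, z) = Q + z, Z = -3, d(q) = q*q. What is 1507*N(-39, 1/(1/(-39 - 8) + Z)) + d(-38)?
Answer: -7186307/852 ≈ -8434.6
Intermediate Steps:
d(q) = q²
N(Q, z) = Q/6 + z/6 (N(Q, z) = (Q + z)/6 = Q/6 + z/6)
1507*N(-39, 1/(1/(-39 - 8) + Z)) + d(-38) = 1507*((⅙)*(-39) + 1/(6*(1/(-39 - 8) - 3))) + (-38)² = 1507*(-13/2 + 1/(6*(1/(-47) - 3))) + 1444 = 1507*(-13/2 + 1/(6*(-1/47 - 3))) + 1444 = 1507*(-13/2 + 1/(6*(-142/47))) + 1444 = 1507*(-13/2 + (⅙)*(-47/142)) + 1444 = 1507*(-13/2 - 47/852) + 1444 = 1507*(-5585/852) + 1444 = -8416595/852 + 1444 = -7186307/852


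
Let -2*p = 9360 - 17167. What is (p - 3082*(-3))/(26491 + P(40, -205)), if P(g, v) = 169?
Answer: 26299/53320 ≈ 0.49323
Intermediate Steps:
p = 7807/2 (p = -(9360 - 17167)/2 = -1/2*(-7807) = 7807/2 ≈ 3903.5)
(p - 3082*(-3))/(26491 + P(40, -205)) = (7807/2 - 3082*(-3))/(26491 + 169) = (7807/2 + 9246)/26660 = (26299/2)*(1/26660) = 26299/53320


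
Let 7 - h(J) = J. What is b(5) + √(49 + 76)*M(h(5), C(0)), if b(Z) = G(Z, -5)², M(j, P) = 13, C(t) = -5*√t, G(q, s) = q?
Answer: 25 + 65*√5 ≈ 170.34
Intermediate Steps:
h(J) = 7 - J
b(Z) = Z²
b(5) + √(49 + 76)*M(h(5), C(0)) = 5² + √(49 + 76)*13 = 25 + √125*13 = 25 + (5*√5)*13 = 25 + 65*√5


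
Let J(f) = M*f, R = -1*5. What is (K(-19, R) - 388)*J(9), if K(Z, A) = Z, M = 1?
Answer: -3663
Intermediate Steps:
R = -5
J(f) = f (J(f) = 1*f = f)
(K(-19, R) - 388)*J(9) = (-19 - 388)*9 = -407*9 = -3663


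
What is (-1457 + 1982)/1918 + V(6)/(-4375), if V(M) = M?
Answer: 326481/1198750 ≈ 0.27235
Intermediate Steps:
(-1457 + 1982)/1918 + V(6)/(-4375) = (-1457 + 1982)/1918 + 6/(-4375) = 525*(1/1918) + 6*(-1/4375) = 75/274 - 6/4375 = 326481/1198750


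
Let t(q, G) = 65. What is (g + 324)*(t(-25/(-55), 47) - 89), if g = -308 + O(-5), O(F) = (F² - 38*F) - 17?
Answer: -5136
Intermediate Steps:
O(F) = -17 + F² - 38*F
g = -110 (g = -308 + (-17 + (-5)² - 38*(-5)) = -308 + (-17 + 25 + 190) = -308 + 198 = -110)
(g + 324)*(t(-25/(-55), 47) - 89) = (-110 + 324)*(65 - 89) = 214*(-24) = -5136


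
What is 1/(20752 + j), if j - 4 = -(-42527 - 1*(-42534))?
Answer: 1/20749 ≈ 4.8195e-5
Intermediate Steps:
j = -3 (j = 4 - (-42527 - 1*(-42534)) = 4 - (-42527 + 42534) = 4 - 1*7 = 4 - 7 = -3)
1/(20752 + j) = 1/(20752 - 3) = 1/20749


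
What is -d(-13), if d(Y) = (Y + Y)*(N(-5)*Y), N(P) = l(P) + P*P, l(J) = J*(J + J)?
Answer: -25350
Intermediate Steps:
l(J) = 2*J² (l(J) = J*(2*J) = 2*J²)
N(P) = 3*P² (N(P) = 2*P² + P*P = 2*P² + P² = 3*P²)
d(Y) = 150*Y² (d(Y) = (Y + Y)*((3*(-5)²)*Y) = (2*Y)*((3*25)*Y) = (2*Y)*(75*Y) = 150*Y²)
-d(-13) = -150*(-13)² = -150*169 = -1*25350 = -25350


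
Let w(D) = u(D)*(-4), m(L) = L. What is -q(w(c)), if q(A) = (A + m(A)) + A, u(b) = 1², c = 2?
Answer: 12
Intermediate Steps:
u(b) = 1
w(D) = -4 (w(D) = 1*(-4) = -4)
q(A) = 3*A (q(A) = (A + A) + A = 2*A + A = 3*A)
-q(w(c)) = -3*(-4) = -1*(-12) = 12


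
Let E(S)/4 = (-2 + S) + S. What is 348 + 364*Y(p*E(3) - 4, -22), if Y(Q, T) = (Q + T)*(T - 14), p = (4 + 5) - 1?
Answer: -1336260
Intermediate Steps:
p = 8 (p = 9 - 1 = 8)
E(S) = -8 + 8*S (E(S) = 4*((-2 + S) + S) = 4*(-2 + 2*S) = -8 + 8*S)
Y(Q, T) = (-14 + T)*(Q + T) (Y(Q, T) = (Q + T)*(-14 + T) = (-14 + T)*(Q + T))
348 + 364*Y(p*E(3) - 4, -22) = 348 + 364*((-22)**2 - 14*(8*(-8 + 8*3) - 4) - 14*(-22) + (8*(-8 + 8*3) - 4)*(-22)) = 348 + 364*(484 - 14*(8*(-8 + 24) - 4) + 308 + (8*(-8 + 24) - 4)*(-22)) = 348 + 364*(484 - 14*(8*16 - 4) + 308 + (8*16 - 4)*(-22)) = 348 + 364*(484 - 14*(128 - 4) + 308 + (128 - 4)*(-22)) = 348 + 364*(484 - 14*124 + 308 + 124*(-22)) = 348 + 364*(484 - 1736 + 308 - 2728) = 348 + 364*(-3672) = 348 - 1336608 = -1336260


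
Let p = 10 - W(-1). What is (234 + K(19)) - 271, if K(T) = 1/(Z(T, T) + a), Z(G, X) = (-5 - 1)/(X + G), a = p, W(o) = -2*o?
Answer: -5494/149 ≈ -36.872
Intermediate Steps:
p = 8 (p = 10 - (-2)*(-1) = 10 - 1*2 = 10 - 2 = 8)
a = 8
Z(G, X) = -6/(G + X)
K(T) = 1/(8 - 3/T) (K(T) = 1/(-6/(T + T) + 8) = 1/(-6*1/(2*T) + 8) = 1/(-3/T + 8) = 1/(8 - 3/T))
(234 + K(19)) - 271 = (234 + 19/(-3 + 8*19)) - 271 = (234 + 19/(-3 + 152)) - 271 = (234 + 19/149) - 271 = 34885/149 - 271 = -5494/149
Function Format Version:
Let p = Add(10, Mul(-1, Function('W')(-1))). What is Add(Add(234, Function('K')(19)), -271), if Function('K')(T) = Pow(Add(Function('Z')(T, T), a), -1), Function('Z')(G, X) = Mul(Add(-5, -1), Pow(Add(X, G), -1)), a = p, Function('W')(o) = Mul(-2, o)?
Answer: Rational(-5494, 149) ≈ -36.872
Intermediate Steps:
p = 8 (p = Add(10, Mul(-1, Mul(-2, -1))) = Add(10, Mul(-1, 2)) = Add(10, -2) = 8)
a = 8
Function('Z')(G, X) = Mul(-6, Pow(Add(G, X), -1))
Function('K')(T) = Pow(Add(8, Mul(-3, Pow(T, -1))), -1) (Function('K')(T) = Pow(Add(Mul(-6, Pow(Add(T, T), -1)), 8), -1) = Pow(Add(Mul(-6, Pow(Mul(2, T), -1)), 8), -1) = Pow(Add(Mul(-6, Mul(Rational(1, 2), Pow(T, -1))), 8), -1) = Pow(Add(Mul(-3, Pow(T, -1)), 8), -1) = Pow(Add(8, Mul(-3, Pow(T, -1))), -1))
Add(Add(234, Function('K')(19)), -271) = Add(Add(234, Mul(19, Pow(Add(-3, Mul(8, 19)), -1))), -271) = Add(Add(234, Mul(19, Pow(Add(-3, 152), -1))), -271) = Add(Add(234, Mul(19, Pow(149, -1))), -271) = Add(Add(234, Mul(19, Rational(1, 149))), -271) = Add(Add(234, Rational(19, 149)), -271) = Add(Rational(34885, 149), -271) = Rational(-5494, 149)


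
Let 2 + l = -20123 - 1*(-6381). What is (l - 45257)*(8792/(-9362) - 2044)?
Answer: 564778812360/4681 ≈ 1.2065e+8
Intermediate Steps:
l = -13744 (l = -2 + (-20123 - 1*(-6381)) = -2 + (-20123 + 6381) = -2 - 13742 = -13744)
(l - 45257)*(8792/(-9362) - 2044) = (-13744 - 45257)*(8792/(-9362) - 2044) = -59001*(8792*(-1/9362) - 2044) = -59001*(-4396/4681 - 2044) = -59001*(-9572360/4681) = 564778812360/4681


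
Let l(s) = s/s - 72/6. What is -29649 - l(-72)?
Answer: -29638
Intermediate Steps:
l(s) = -11 (l(s) = 1 - 72*⅙ = 1 - 12 = -11)
-29649 - l(-72) = -29649 - 1*(-11) = -29649 + 11 = -29638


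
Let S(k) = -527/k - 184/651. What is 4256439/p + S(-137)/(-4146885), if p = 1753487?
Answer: 1574235883493626102/648524067652960065 ≈ 2.4274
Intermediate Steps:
S(k) = -184/651 - 527/k (S(k) = -527/k - 184*1/651 = -527/k - 184/651 = -184/651 - 527/k)
4256439/p + S(-137)/(-4146885) = 4256439/1753487 + (-184/651 - 527/(-137))/(-4146885) = 4256439*(1/1753487) + (-184/651 - 527*(-1/137))*(-1/4146885) = 4256439/1753487 + (-184/651 + 527/137)*(-1/4146885) = 4256439/1753487 + (317869/89187)*(-1/4146885) = 4256439/1753487 - 317869/369848232495 = 1574235883493626102/648524067652960065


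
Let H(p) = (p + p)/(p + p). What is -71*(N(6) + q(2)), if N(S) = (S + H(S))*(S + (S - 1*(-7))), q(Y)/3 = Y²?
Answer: -10295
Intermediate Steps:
q(Y) = 3*Y²
H(p) = 1 (H(p) = (2*p)/((2*p)) = (2*p)*(1/(2*p)) = 1)
N(S) = (1 + S)*(7 + 2*S) (N(S) = (S + 1)*(S + (S - 1*(-7))) = (1 + S)*(S + (S + 7)) = (1 + S)*(S + (7 + S)) = (1 + S)*(7 + 2*S))
-71*(N(6) + q(2)) = -71*((7 + 2*6² + 9*6) + 3*2²) = -71*((7 + 2*36 + 54) + 3*4) = -71*((7 + 72 + 54) + 12) = -71*(133 + 12) = -71*145 = -10295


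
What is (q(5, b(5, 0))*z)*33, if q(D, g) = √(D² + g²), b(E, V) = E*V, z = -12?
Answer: -1980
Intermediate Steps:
(q(5, b(5, 0))*z)*33 = (√(5² + (5*0)²)*(-12))*33 = (√(25 + 0²)*(-12))*33 = (√(25 + 0)*(-12))*33 = (√25*(-12))*33 = (5*(-12))*33 = -60*33 = -1980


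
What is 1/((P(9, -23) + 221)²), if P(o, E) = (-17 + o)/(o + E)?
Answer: 49/2405601 ≈ 2.0369e-5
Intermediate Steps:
P(o, E) = (-17 + o)/(E + o)
1/((P(9, -23) + 221)²) = 1/(((-17 + 9)/(-23 + 9) + 221)²) = 1/((-8/(-14) + 221)²) = 1/((-1/14*(-8) + 221)²) = 1/((4/7 + 221)²) = 1/((1551/7)²) = 1/(2405601/49) = 49/2405601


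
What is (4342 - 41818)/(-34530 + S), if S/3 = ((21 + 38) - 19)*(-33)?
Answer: 6246/6415 ≈ 0.97366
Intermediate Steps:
S = -3960 (S = 3*(((21 + 38) - 19)*(-33)) = 3*((59 - 19)*(-33)) = 3*(40*(-33)) = 3*(-1320) = -3960)
(4342 - 41818)/(-34530 + S) = (4342 - 41818)/(-34530 - 3960) = -37476/(-38490) = -37476*(-1/38490) = 6246/6415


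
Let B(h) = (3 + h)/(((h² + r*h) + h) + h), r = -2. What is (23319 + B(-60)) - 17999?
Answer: 6383981/1200 ≈ 5320.0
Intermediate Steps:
B(h) = (3 + h)/h² (B(h) = (3 + h)/(((h² - 2*h) + h) + h) = (3 + h)/((h² - h) + h) = (3 + h)/(h²) = (3 + h)/h²)
(23319 + B(-60)) - 17999 = (23319 + (3 - 60)/(-60)²) - 17999 = (23319 + (1/3600)*(-57)) - 17999 = (23319 - 19/1200) - 17999 = 27982781/1200 - 17999 = 6383981/1200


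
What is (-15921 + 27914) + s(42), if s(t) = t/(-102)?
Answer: 203874/17 ≈ 11993.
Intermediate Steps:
s(t) = -t/102 (s(t) = t*(-1/102) = -t/102)
(-15921 + 27914) + s(42) = (-15921 + 27914) - 1/102*42 = 11993 - 7/17 = 203874/17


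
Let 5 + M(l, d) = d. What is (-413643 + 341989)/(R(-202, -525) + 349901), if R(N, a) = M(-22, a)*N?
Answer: -71654/456961 ≈ -0.15681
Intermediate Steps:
M(l, d) = -5 + d
R(N, a) = N*(-5 + a) (R(N, a) = (-5 + a)*N = N*(-5 + a))
(-413643 + 341989)/(R(-202, -525) + 349901) = (-413643 + 341989)/(-202*(-5 - 525) + 349901) = -71654/(-202*(-530) + 349901) = -71654/(107060 + 349901) = -71654/456961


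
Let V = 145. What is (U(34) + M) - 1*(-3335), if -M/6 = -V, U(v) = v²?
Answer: 5361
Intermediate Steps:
M = 870 (M = -(-6)*145 = -6*(-145) = 870)
(U(34) + M) - 1*(-3335) = (34² + 870) - 1*(-3335) = (1156 + 870) + 3335 = 2026 + 3335 = 5361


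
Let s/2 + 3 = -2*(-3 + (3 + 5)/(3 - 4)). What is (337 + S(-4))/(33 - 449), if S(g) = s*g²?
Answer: -945/416 ≈ -2.2716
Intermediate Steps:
s = 38 (s = -6 + 2*(-2*(-3 + (3 + 5)/(3 - 4))) = -6 + 2*(-2*(-3 + 8/(-1))) = -6 + 2*(-2*(-3 + 8*(-1))) = -6 + 2*(-2*(-3 - 8)) = -6 + 2*(-2*(-11)) = -6 + 2*22 = -6 + 44 = 38)
S(g) = 38*g²
(337 + S(-4))/(33 - 449) = (337 + 38*(-4)²)/(33 - 449) = (337 + 38*16)/(-416) = (337 + 608)*(-1/416) = 945*(-1/416) = -945/416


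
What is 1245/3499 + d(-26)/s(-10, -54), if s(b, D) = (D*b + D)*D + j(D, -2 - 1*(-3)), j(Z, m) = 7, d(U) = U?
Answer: 32756039/91803263 ≈ 0.35681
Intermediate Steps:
s(b, D) = 7 + D*(D + D*b) (s(b, D) = (D*b + D)*D + 7 = (D + D*b)*D + 7 = D*(D + D*b) + 7 = 7 + D*(D + D*b))
1245/3499 + d(-26)/s(-10, -54) = 1245/3499 - 26/(7 + (-54)² - 10*(-54)²) = 1245*(1/3499) - 26/(7 + 2916 - 10*2916) = 1245/3499 - 26/(7 + 2916 - 29160) = 1245/3499 - 26/(-26237) = 1245/3499 - 26*(-1/26237) = 1245/3499 + 26/26237 = 32756039/91803263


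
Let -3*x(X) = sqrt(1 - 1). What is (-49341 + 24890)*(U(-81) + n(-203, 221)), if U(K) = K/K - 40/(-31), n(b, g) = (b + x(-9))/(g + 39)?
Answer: -297495317/8060 ≈ -36910.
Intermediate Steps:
x(X) = 0 (x(X) = -sqrt(1 - 1)/3 = -sqrt(0)/3 = -1/3*0 = 0)
n(b, g) = b/(39 + g) (n(b, g) = (b + 0)/(g + 39) = b/(39 + g))
U(K) = 71/31 (U(K) = 1 - 40*(-1/31) = 1 + 40/31 = 71/31)
(-49341 + 24890)*(U(-81) + n(-203, 221)) = (-49341 + 24890)*(71/31 - 203/(39 + 221)) = -24451*(71/31 - 203/260) = -24451*12167/8060 = -297495317/8060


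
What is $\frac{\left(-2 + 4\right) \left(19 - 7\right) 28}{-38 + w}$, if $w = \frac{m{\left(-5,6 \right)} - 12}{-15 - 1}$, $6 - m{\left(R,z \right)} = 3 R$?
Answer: $- \frac{10752}{617} \approx -17.426$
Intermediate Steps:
$m{\left(R,z \right)} = 6 - 3 R$
$w = - \frac{9}{16}$ ($w = \frac{\left(6 - -15\right) - 12}{-15 - 1} = \frac{\left(6 + 15\right) - 12}{-16} = \left(21 - 12\right) \left(- \frac{1}{16}\right) = 9 \left(- \frac{1}{16}\right) = - \frac{9}{16} \approx -0.5625$)
$\frac{\left(-2 + 4\right) \left(19 - 7\right) 28}{-38 + w} = \frac{\left(-2 + 4\right) \left(19 - 7\right) 28}{-38 - \frac{9}{16}} = \frac{2 \cdot 12 \cdot 28}{- \frac{617}{16}} = 24 \cdot 28 \left(- \frac{16}{617}\right) = 672 \left(- \frac{16}{617}\right) = - \frac{10752}{617}$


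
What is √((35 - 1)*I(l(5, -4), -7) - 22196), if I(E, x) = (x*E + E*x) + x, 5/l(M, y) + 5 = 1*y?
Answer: I*√199526/3 ≈ 148.89*I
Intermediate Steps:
l(M, y) = 5/(-5 + y) (l(M, y) = 5/(-5 + 1*y) = 5/(-5 + y))
I(E, x) = x + 2*E*x (I(E, x) = (E*x + E*x) + x = 2*E*x + x = x + 2*E*x)
√((35 - 1)*I(l(5, -4), -7) - 22196) = √((35 - 1)*(-7*(1 + 2*(5/(-5 - 4)))) - 22196) = √(34*(-7*(1 + 2*(5/(-9)))) - 22196) = √(34*(-7*(1 + 2*(5*(-⅑)))) - 22196) = √(34*(-7*(1 + 2*(-5/9))) - 22196) = √(34*(-7*(1 - 10/9)) - 22196) = √(34*(-7*(-⅑)) - 22196) = √(34*(7/9) - 22196) = √(238/9 - 22196) = √(-199526/9) = I*√199526/3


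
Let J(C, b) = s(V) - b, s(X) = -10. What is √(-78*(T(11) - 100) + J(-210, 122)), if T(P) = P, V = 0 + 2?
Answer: √6810 ≈ 82.523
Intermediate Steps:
V = 2
J(C, b) = -10 - b
√(-78*(T(11) - 100) + J(-210, 122)) = √(-78*(11 - 100) + (-10 - 1*122)) = √(-78*(-89) + (-10 - 122)) = √(6942 - 132) = √6810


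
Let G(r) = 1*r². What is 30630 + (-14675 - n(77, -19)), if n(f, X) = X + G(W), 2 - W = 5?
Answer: 15965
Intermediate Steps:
W = -3 (W = 2 - 1*5 = 2 - 5 = -3)
G(r) = r²
n(f, X) = 9 + X (n(f, X) = X + (-3)² = X + 9 = 9 + X)
30630 + (-14675 - n(77, -19)) = 30630 + (-14675 - (9 - 19)) = 30630 + (-14675 - 1*(-10)) = 30630 + (-14675 + 10) = 30630 - 14665 = 15965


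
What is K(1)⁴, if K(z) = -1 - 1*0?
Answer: 1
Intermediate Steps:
K(z) = -1 (K(z) = -1 + 0 = -1)
K(1)⁴ = (-1)⁴ = 1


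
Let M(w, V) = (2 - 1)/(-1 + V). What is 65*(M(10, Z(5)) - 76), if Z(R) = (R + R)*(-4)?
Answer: -202605/41 ≈ -4941.6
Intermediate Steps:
Z(R) = -8*R (Z(R) = (2*R)*(-4) = -8*R)
M(w, V) = 1/(-1 + V)
65*(M(10, Z(5)) - 76) = 65*(1/(-1 - 8*5) - 76) = 65*(1/(-1 - 40) - 76) = 65*(1/(-41) - 76) = 65*(-1/41 - 76) = 65*(-3117/41) = -202605/41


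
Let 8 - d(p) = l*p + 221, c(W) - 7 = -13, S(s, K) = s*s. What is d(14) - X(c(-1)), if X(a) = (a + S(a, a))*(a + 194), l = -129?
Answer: -4047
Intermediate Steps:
S(s, K) = s²
c(W) = -6 (c(W) = 7 - 13 = -6)
X(a) = (194 + a)*(a + a²) (X(a) = (a + a²)*(a + 194) = (a + a²)*(194 + a) = (194 + a)*(a + a²))
d(p) = -213 + 129*p (d(p) = 8 - (-129*p + 221) = 8 - (221 - 129*p) = 8 + (-221 + 129*p) = -213 + 129*p)
d(14) - X(c(-1)) = (-213 + 129*14) - (-6)*(194 + (-6)² + 195*(-6)) = (-213 + 1806) - (-6)*(194 + 36 - 1170) = 1593 - (-6)*(-940) = 1593 - 1*5640 = 1593 - 5640 = -4047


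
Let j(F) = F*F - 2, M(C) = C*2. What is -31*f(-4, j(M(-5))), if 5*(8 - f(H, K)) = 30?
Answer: -62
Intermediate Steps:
M(C) = 2*C
j(F) = -2 + F² (j(F) = F² - 2 = -2 + F²)
f(H, K) = 2 (f(H, K) = 8 - ⅕*30 = 8 - 6 = 2)
-31*f(-4, j(M(-5))) = -31*2 = -62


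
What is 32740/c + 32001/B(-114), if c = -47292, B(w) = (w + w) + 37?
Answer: -379911158/2258193 ≈ -168.24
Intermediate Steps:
B(w) = 37 + 2*w (B(w) = 2*w + 37 = 37 + 2*w)
32740/c + 32001/B(-114) = 32740/(-47292) + 32001/(37 + 2*(-114)) = 32740*(-1/47292) + 32001/(37 - 228) = -8185/11823 + 32001/(-191) = -8185/11823 + 32001*(-1/191) = -8185/11823 - 32001/191 = -379911158/2258193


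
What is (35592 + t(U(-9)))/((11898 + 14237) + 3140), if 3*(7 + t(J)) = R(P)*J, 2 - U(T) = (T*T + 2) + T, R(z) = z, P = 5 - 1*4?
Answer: 35561/29275 ≈ 1.2147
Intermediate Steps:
P = 1 (P = 5 - 4 = 1)
U(T) = -T - T² (U(T) = 2 - ((T*T + 2) + T) = 2 - ((T² + 2) + T) = 2 - ((2 + T²) + T) = 2 - (2 + T + T²) = 2 + (-2 - T - T²) = -T - T²)
t(J) = -7 + J/3 (t(J) = -7 + (1*J)/3 = -7 + J/3)
(35592 + t(U(-9)))/((11898 + 14237) + 3140) = (35592 + (-7 + (-1*(-9)*(1 - 9))/3))/((11898 + 14237) + 3140) = (35592 + (-7 + (-1*(-9)*(-8))/3))/(26135 + 3140) = (35592 + (-7 + (⅓)*(-72)))/29275 = (35592 + (-7 - 24))*(1/29275) = (35592 - 31)*(1/29275) = 35561*(1/29275) = 35561/29275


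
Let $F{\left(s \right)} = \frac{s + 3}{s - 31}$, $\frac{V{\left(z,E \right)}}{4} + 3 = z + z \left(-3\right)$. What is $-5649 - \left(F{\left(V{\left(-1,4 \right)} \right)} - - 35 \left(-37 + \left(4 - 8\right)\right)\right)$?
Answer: $- \frac{147491}{35} \approx -4214.0$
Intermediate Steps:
$V{\left(z,E \right)} = -12 - 8 z$ ($V{\left(z,E \right)} = -12 + 4 \left(z + z \left(-3\right)\right) = -12 + 4 \left(z - 3 z\right) = -12 + 4 \left(- 2 z\right) = -12 - 8 z$)
$F{\left(s \right)} = \frac{3 + s}{-31 + s}$
$-5649 - \left(F{\left(V{\left(-1,4 \right)} \right)} - - 35 \left(-37 + \left(4 - 8\right)\right)\right) = -5649 - \left(\frac{3 - 4}{-31 - 4} - - 35 \left(-37 + \left(4 - 8\right)\right)\right) = -5649 - \left(\frac{3 + \left(-12 + 8\right)}{-31 + \left(-12 + 8\right)} - - 35 \left(-37 + \left(4 - 8\right)\right)\right) = -5649 - \left(\frac{3 - 4}{-31 - 4} - - 35 \left(-37 - 4\right)\right) = -5649 - \left(\frac{1}{-35} \left(-1\right) - \left(-35\right) \left(-41\right)\right) = -5649 - \left(\left(- \frac{1}{35}\right) \left(-1\right) - 1435\right) = -5649 - \left(\frac{1}{35} - 1435\right) = -5649 - - \frac{50224}{35} = -5649 + \frac{50224}{35} = - \frac{147491}{35}$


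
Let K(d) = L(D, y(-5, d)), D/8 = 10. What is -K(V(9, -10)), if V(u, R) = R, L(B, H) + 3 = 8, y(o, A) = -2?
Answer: -5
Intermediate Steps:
D = 80 (D = 8*10 = 80)
L(B, H) = 5 (L(B, H) = -3 + 8 = 5)
K(d) = 5
-K(V(9, -10)) = -1*5 = -5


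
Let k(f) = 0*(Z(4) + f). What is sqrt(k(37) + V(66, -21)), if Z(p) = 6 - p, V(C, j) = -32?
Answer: 4*I*sqrt(2) ≈ 5.6569*I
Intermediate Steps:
k(f) = 0 (k(f) = 0*((6 - 1*4) + f) = 0*((6 - 4) + f) = 0*(2 + f) = 0)
sqrt(k(37) + V(66, -21)) = sqrt(0 - 32) = sqrt(-32) = 4*I*sqrt(2)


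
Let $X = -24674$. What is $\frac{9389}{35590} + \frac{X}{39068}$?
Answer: $- \frac{63917276}{173803765} \approx -0.36776$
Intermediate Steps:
$\frac{9389}{35590} + \frac{X}{39068} = \frac{9389}{35590} - \frac{24674}{39068} = 9389 \cdot \frac{1}{35590} - \frac{12337}{19534} = \frac{9389}{35590} - \frac{12337}{19534} = - \frac{63917276}{173803765}$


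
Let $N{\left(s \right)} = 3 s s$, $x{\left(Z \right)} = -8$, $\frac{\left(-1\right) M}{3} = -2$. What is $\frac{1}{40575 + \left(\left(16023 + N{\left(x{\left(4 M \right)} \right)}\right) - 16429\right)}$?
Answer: $\frac{1}{40361} \approx 2.4776 \cdot 10^{-5}$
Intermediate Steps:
$M = 6$ ($M = \left(-3\right) \left(-2\right) = 6$)
$N{\left(s \right)} = 3 s^{2}$
$\frac{1}{40575 + \left(\left(16023 + N{\left(x{\left(4 M \right)} \right)}\right) - 16429\right)} = \frac{1}{40575 - \left(406 - 192\right)} = \frac{1}{40575 + \left(\left(16023 + 3 \cdot 64\right) - 16429\right)} = \frac{1}{40575 + \left(\left(16023 + 192\right) - 16429\right)} = \frac{1}{40575 + \left(16215 - 16429\right)} = \frac{1}{40575 - 214} = \frac{1}{40361}$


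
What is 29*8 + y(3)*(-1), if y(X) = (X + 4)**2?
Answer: 183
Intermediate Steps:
y(X) = (4 + X)**2
29*8 + y(3)*(-1) = 29*8 + (4 + 3)**2*(-1) = 232 + 7**2*(-1) = 232 + 49*(-1) = 232 - 49 = 183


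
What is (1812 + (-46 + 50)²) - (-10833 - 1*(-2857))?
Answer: 9804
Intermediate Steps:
(1812 + (-46 + 50)²) - (-10833 - 1*(-2857)) = (1812 + 4²) - (-10833 + 2857) = (1812 + 16) - 1*(-7976) = 1828 + 7976 = 9804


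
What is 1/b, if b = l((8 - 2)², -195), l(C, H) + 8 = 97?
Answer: 1/89 ≈ 0.011236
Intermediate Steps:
l(C, H) = 89 (l(C, H) = -8 + 97 = 89)
b = 89
1/b = 1/89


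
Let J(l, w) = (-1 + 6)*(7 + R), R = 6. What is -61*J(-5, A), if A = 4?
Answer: -3965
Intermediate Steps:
J(l, w) = 65 (J(l, w) = (-1 + 6)*(7 + 6) = 5*13 = 65)
-61*J(-5, A) = -61*65 = -3965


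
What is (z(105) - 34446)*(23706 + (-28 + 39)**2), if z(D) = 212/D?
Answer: -86173157086/105 ≈ -8.2070e+8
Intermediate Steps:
(z(105) - 34446)*(23706 + (-28 + 39)**2) = (212/105 - 34446)*(23706 + (-28 + 39)**2) = (212*(1/105) - 34446)*(23706 + 11**2) = (212/105 - 34446)*(23706 + 121) = -3616618/105*23827 = -86173157086/105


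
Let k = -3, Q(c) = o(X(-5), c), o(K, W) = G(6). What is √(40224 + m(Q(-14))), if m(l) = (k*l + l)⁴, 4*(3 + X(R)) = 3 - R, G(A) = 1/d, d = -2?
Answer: 5*√1609 ≈ 200.56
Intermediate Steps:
G(A) = -½ (G(A) = 1/(-2) = 1*(-½) = -½)
X(R) = -9/4 - R/4 (X(R) = -3 + (3 - R)/4 = -3 + (¾ - R/4) = -9/4 - R/4)
o(K, W) = -½
Q(c) = -½
m(l) = 16*l⁴ (m(l) = (-3*l + l)⁴ = (-2*l)⁴ = 16*l⁴)
√(40224 + m(Q(-14))) = √(40224 + 16*(-½)⁴) = √(40224 + 16*(1/16)) = √(40224 + 1) = √40225 = 5*√1609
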